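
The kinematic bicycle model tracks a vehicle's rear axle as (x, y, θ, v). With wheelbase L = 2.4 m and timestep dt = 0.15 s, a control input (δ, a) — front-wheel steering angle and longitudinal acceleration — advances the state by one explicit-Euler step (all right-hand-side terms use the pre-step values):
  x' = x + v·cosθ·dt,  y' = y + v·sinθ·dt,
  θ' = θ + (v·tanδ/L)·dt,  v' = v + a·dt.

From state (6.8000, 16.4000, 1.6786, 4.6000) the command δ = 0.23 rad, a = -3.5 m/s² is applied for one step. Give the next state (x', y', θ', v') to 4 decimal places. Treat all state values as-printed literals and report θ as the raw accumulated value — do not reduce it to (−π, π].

(6.7258, 17.0860, 1.7459, 4.0750)

x' = 6.8000 + 4.6000·cos(1.6786)·0.15 = 6.7258
y' = 16.4000 + 4.6000·sin(1.6786)·0.15 = 17.0860
θ' = 1.6786 + (4.6000/2.4)·tan(0.23)·0.15 = 1.7459
v' = 4.6000 − 3.5000·0.15 = 4.0750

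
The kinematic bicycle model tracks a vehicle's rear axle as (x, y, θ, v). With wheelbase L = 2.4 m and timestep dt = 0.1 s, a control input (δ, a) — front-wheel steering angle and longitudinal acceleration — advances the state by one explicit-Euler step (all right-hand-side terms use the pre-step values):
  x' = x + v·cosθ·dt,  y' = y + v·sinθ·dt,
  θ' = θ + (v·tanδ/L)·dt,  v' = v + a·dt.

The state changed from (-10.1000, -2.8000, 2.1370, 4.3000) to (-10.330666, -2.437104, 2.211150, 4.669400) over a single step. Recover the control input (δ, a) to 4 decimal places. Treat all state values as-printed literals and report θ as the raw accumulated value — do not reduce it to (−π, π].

δ = 0.3924, a = 3.6940

a = (v'−v)/dt = (0.369400)/0.1 = 3.6940
Δθ = θ'−θ = 0.074150;  (v·dt/L) = 4.3000·0.1/2.4 = 0.179167
tan δ = Δθ·L/(v·dt) = 0.413860  →  δ = 0.3924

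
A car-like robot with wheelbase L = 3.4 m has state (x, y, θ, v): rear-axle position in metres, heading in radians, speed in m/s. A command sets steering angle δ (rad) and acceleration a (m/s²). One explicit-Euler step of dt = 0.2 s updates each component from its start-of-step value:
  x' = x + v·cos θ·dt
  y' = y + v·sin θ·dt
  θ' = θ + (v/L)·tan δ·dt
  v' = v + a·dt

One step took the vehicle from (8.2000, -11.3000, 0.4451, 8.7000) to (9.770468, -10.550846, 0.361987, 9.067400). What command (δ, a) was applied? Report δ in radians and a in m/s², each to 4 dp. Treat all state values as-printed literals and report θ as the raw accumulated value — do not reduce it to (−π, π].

a = (v'−v)/dt = (0.367400)/0.2 = 1.8370
Δθ = θ'−θ = -0.083113;  (v·dt/L) = 8.7000·0.2/3.4 = 0.511765
tan δ = Δθ·L/(v·dt) = -0.162405  →  δ = -0.1610

δ = -0.1610, a = 1.8370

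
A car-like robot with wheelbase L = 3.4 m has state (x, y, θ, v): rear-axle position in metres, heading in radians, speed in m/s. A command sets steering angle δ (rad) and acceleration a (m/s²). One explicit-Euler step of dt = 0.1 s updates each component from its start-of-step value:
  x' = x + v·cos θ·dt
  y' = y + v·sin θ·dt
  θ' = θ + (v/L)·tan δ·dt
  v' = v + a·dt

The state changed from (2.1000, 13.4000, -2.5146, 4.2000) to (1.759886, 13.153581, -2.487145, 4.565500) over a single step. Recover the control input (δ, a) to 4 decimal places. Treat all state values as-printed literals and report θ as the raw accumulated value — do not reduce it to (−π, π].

a = (v'−v)/dt = (0.365500)/0.1 = 3.6550
Δθ = θ'−θ = 0.027455;  (v·dt/L) = 4.2000·0.1/3.4 = 0.123529
tan δ = Δθ·L/(v·dt) = 0.222255  →  δ = 0.2187

δ = 0.2187, a = 3.6550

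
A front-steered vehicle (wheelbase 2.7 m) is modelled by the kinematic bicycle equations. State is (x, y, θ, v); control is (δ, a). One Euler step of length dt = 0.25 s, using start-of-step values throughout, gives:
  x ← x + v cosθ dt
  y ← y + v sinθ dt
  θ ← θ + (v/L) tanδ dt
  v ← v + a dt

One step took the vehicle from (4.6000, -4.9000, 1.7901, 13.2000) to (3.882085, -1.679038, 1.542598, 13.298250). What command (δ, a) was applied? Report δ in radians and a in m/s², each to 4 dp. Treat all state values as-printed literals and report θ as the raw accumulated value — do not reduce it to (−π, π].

δ = -0.1998, a = 0.3930

a = (v'−v)/dt = (0.098250)/0.25 = 0.3930
Δθ = θ'−θ = -0.247502;  (v·dt/L) = 13.2000·0.25/2.7 = 1.222222
tan δ = Δθ·L/(v·dt) = -0.202502  →  δ = -0.1998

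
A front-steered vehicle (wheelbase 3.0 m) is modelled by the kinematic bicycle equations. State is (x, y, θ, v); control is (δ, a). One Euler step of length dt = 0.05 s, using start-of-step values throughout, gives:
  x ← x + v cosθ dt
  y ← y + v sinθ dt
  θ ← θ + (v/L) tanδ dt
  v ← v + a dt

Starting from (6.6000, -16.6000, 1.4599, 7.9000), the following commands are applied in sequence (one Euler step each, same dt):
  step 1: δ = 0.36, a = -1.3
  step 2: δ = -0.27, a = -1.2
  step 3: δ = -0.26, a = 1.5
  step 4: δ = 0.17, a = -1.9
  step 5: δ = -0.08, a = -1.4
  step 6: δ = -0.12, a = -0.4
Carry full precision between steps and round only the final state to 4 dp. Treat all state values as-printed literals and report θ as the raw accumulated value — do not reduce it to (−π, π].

(6.8455, -14.2735, 1.4355, 7.6650)

after step 1 (δ=0.36, a=-1.3): (6.643714, -16.207426, 1.509460, 7.835000)
after step 2 (δ=-0.27, a=-1.2): (6.667728, -15.816413, 1.473320, 7.775000)
after step 3 (δ=-0.26, a=1.5): (6.705562, -15.429508, 1.438848, 7.850000)
after step 4 (δ=0.17, a=-1.9): (6.757202, -15.040420, 1.461306, 7.755000)
after step 5 (δ=-0.08, a=-1.4): (6.799572, -14.654992, 1.450944, 7.685000)
after step 6 (δ=-0.12, a=-0.4): (6.845515, -14.273499, 1.435500, 7.665000)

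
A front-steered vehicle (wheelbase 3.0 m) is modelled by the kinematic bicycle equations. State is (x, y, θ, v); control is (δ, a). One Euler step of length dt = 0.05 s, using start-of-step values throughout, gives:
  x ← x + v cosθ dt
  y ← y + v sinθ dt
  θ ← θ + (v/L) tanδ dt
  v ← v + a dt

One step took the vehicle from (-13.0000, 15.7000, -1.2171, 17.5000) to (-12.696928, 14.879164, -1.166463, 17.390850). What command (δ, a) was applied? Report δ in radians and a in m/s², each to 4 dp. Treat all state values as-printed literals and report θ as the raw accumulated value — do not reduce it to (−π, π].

δ = 0.1719, a = -2.1830

a = (v'−v)/dt = (-0.109150)/0.05 = -2.1830
Δθ = θ'−θ = 0.050637;  (v·dt/L) = 17.5000·0.05/3.0 = 0.291667
tan δ = Δθ·L/(v·dt) = 0.173613  →  δ = 0.1719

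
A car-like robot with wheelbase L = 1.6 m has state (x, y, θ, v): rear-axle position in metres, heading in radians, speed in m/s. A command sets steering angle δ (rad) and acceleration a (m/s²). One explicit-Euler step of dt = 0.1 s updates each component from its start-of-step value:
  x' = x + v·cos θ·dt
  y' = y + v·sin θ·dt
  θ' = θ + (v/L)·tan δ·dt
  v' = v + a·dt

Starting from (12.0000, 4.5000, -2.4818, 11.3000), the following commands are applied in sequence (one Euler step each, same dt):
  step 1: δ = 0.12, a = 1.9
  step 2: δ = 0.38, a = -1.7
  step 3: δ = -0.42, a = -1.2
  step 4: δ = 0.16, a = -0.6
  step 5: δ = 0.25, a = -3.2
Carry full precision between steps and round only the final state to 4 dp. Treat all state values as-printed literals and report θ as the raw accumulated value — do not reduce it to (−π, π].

(8.0836, 0.5008, -2.1350, 10.8200)

after step 1 (δ=0.12, a=1.9): (11.107165, 3.807363, -2.396641, 11.490000)
after step 2 (δ=0.38, a=-1.7): (10.262512, 3.028414, -2.109813, 11.320000)
after step 3 (δ=-0.42, a=-1.2): (9.681465, 2.056916, -2.425763, 11.200000)
after step 4 (δ=0.16, a=-0.6): (8.836370, 1.321923, -2.312797, 11.140000)
after step 5 (δ=0.25, a=-3.2): (8.083569, 0.500773, -2.135015, 10.820000)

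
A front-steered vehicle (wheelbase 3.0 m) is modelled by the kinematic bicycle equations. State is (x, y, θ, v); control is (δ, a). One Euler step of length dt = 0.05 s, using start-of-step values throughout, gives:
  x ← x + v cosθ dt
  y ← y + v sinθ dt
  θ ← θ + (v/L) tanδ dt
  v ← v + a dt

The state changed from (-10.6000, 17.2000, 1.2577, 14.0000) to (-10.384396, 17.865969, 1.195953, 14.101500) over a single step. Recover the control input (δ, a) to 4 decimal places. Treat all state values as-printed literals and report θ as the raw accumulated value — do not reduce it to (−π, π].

δ = -0.2587, a = 2.0300

a = (v'−v)/dt = (0.101500)/0.05 = 2.0300
Δθ = θ'−θ = -0.061747;  (v·dt/L) = 14.0000·0.05/3.0 = 0.233333
tan δ = Δθ·L/(v·dt) = -0.264630  →  δ = -0.2587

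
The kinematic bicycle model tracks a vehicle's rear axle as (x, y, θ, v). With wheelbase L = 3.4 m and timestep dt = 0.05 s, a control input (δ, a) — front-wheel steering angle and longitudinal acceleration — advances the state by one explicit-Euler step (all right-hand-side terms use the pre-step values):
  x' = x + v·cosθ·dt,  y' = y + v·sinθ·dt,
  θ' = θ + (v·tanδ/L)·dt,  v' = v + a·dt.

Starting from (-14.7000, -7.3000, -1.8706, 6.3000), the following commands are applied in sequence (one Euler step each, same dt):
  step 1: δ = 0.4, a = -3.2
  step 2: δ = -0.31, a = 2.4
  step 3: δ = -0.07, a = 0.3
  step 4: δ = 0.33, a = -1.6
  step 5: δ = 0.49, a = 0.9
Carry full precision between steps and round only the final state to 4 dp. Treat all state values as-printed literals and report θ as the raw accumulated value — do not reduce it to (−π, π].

after step 1 (δ=0.4, a=-3.2): (-14.793030, -7.600949, -1.831429, 6.140000)
after step 2 (δ=-0.31, a=2.4): (-14.872141, -7.897581, -1.860353, 6.260000)
after step 3 (δ=-0.07, a=0.3): (-14.961511, -8.197551, -1.866808, 6.275000)
after step 4 (δ=0.33, a=-1.6): (-15.053035, -8.497655, -1.835200, 6.195000)
after step 5 (δ=0.49, a=0.9): (-15.133983, -8.796641, -1.786607, 6.240000)

(-15.1340, -8.7966, -1.7866, 6.2400)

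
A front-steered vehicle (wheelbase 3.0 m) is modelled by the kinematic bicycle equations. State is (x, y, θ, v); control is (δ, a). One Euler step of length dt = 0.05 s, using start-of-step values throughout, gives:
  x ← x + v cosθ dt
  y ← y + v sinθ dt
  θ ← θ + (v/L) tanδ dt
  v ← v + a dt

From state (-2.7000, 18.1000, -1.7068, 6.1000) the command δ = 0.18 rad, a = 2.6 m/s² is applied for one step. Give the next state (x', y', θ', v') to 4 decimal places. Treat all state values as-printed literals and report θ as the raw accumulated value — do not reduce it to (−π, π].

(-2.7414, 17.7978, -1.6883, 6.2300)

x' = -2.7000 + 6.1000·cos(-1.7068)·0.05 = -2.7414
y' = 18.1000 + 6.1000·sin(-1.7068)·0.05 = 17.7978
θ' = -1.7068 + (6.1000/3.0)·tan(0.18)·0.05 = -1.6883
v' = 6.1000 + 2.6000·0.05 = 6.2300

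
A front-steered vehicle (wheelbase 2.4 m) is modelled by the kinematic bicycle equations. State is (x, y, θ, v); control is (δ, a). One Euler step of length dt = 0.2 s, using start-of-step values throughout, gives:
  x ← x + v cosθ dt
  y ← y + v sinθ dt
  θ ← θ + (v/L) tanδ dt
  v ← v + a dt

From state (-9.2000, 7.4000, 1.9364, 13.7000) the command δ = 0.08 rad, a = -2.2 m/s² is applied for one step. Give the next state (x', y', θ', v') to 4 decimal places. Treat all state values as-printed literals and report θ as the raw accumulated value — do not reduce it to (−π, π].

x' = -9.2000 + 13.7000·cos(1.9364)·0.2 = -10.1796
y' = 7.4000 + 13.7000·sin(1.9364)·0.2 = 9.9589
θ' = 1.9364 + (13.7000/2.4)·tan(0.08)·0.2 = 2.0279
v' = 13.7000 − 2.2000·0.2 = 13.2600

(-10.1796, 9.9589, 2.0279, 13.2600)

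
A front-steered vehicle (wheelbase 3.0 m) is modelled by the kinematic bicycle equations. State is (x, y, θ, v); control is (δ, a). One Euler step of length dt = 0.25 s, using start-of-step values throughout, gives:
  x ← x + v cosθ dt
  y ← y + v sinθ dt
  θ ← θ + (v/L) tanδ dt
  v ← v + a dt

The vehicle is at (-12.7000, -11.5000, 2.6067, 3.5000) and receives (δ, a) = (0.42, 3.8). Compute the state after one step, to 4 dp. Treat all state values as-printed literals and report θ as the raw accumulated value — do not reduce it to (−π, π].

x' = -12.7000 + 3.5000·cos(2.6067)·0.25 = -13.4528
y' = -11.5000 + 3.5000·sin(2.6067)·0.25 = -11.0540
θ' = 2.6067 + (3.5000/3.0)·tan(0.42)·0.25 = 2.7370
v' = 3.5000 + 3.8000·0.25 = 4.4500

(-13.4528, -11.0540, 2.7370, 4.4500)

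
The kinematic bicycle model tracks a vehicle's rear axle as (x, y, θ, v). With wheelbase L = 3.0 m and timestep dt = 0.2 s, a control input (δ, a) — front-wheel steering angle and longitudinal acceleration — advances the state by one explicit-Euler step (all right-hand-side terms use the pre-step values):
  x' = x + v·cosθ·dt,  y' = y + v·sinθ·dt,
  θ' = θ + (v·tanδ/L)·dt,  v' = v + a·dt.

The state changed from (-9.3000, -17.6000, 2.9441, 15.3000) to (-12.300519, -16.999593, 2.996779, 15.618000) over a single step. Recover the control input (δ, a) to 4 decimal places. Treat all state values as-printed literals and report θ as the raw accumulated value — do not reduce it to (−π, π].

δ = 0.0516, a = 1.5900

a = (v'−v)/dt = (0.318000)/0.2 = 1.5900
Δθ = θ'−θ = 0.052679;  (v·dt/L) = 15.3000·0.2/3.0 = 1.020000
tan δ = Δθ·L/(v·dt) = 0.051646  →  δ = 0.0516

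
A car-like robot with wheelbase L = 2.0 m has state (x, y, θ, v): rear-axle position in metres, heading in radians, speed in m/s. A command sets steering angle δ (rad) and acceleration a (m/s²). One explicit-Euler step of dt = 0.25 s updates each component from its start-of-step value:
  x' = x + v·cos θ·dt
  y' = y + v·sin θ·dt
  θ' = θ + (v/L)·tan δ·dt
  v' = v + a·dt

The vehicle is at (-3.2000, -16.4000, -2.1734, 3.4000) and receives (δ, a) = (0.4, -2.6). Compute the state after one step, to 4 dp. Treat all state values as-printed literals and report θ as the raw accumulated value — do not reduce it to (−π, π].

(-3.6818, -17.1003, -1.9937, 2.7500)

x' = -3.2000 + 3.4000·cos(-2.1734)·0.25 = -3.6818
y' = -16.4000 + 3.4000·sin(-2.1734)·0.25 = -17.1003
θ' = -2.1734 + (3.4000/2.0)·tan(0.4)·0.25 = -1.9937
v' = 3.4000 − 2.6000·0.25 = 2.7500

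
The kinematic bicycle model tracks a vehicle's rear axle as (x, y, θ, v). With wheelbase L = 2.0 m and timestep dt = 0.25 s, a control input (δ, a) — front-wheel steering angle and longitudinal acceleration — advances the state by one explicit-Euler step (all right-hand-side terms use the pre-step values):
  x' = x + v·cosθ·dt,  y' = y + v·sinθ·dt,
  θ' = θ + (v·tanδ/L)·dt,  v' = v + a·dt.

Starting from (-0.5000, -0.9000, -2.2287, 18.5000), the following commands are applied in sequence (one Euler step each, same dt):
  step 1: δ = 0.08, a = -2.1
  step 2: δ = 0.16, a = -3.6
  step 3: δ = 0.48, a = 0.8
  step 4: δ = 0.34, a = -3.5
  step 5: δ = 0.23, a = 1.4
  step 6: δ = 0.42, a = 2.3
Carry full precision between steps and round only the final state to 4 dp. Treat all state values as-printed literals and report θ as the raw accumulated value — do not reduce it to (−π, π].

(5.0895, -11.7266, 1.6093, 17.3250)

after step 1 (δ=0.08, a=-2.1): (-3.328000, -4.559651, -2.043304, 17.975000)
after step 2 (δ=0.16, a=-3.6): (-5.373199, -8.561019, -1.680705, 17.075000)
after step 3 (δ=0.48, a=0.8): (-5.841427, -12.804012, -0.569526, 17.275000)
after step 4 (δ=0.34, a=-3.5): (-2.204363, -15.132824, 0.194324, 16.400000)
after step 5 (δ=0.23, a=1.4): (1.818468, -14.341099, 0.674318, 16.750000)
after step 6 (δ=0.42, a=2.3): (5.089461, -11.726570, 1.609330, 17.325000)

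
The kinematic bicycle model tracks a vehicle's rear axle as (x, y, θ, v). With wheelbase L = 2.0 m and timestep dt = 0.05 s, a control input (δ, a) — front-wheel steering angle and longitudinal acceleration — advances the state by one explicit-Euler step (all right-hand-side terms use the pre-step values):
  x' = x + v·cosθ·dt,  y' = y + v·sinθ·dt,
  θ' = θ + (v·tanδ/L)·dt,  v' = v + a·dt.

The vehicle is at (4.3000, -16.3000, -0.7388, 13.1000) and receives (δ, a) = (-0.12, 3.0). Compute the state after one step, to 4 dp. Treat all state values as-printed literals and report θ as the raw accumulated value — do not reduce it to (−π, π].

(4.7842, -16.7411, -0.7783, 13.2500)

x' = 4.3000 + 13.1000·cos(-0.7388)·0.05 = 4.7842
y' = -16.3000 + 13.1000·sin(-0.7388)·0.05 = -16.7411
θ' = -0.7388 + (13.1000/2.0)·tan(-0.12)·0.05 = -0.7783
v' = 13.1000 + 3.0000·0.05 = 13.2500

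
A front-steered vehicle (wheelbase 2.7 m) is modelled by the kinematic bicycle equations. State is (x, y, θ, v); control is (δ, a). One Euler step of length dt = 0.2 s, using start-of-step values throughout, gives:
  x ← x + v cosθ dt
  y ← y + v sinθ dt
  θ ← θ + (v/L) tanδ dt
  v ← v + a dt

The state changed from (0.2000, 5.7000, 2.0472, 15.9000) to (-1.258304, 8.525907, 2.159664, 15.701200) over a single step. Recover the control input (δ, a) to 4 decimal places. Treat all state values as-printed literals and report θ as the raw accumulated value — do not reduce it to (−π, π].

a = (v'−v)/dt = (-0.198800)/0.2 = -0.9940
Δθ = θ'−θ = 0.112464;  (v·dt/L) = 15.9000·0.2/2.7 = 1.177778
tan δ = Δθ·L/(v·dt) = 0.095488  →  δ = 0.0952

δ = 0.0952, a = -0.9940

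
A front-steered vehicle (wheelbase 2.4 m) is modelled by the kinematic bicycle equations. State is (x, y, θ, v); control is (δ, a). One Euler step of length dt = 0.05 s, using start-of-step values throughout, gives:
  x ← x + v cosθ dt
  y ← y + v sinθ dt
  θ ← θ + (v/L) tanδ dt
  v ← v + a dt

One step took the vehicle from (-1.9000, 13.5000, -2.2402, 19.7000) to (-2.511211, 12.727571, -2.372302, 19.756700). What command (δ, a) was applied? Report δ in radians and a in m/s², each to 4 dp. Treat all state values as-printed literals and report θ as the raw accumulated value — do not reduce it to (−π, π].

a = (v'−v)/dt = (0.056700)/0.05 = 1.1340
Δθ = θ'−θ = -0.132102;  (v·dt/L) = 19.7000·0.05/2.4 = 0.410417
tan δ = Δθ·L/(v·dt) = -0.321873  →  δ = -0.3114

δ = -0.3114, a = 1.1340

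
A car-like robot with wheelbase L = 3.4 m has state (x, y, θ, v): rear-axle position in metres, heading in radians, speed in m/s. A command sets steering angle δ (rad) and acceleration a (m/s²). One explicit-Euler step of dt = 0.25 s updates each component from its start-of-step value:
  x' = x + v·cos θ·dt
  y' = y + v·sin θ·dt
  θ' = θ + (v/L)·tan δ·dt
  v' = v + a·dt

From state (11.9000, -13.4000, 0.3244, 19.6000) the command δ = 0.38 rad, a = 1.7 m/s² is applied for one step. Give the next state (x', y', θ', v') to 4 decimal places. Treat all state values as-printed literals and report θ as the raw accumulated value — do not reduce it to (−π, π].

x' = 11.9000 + 19.6000·cos(0.3244)·0.25 = 16.5444
y' = -13.4000 + 19.6000·sin(0.3244)·0.25 = -11.8382
θ' = 0.3244 + (19.6000/3.4)·tan(0.38)·0.25 = 0.9000
v' = 19.6000 + 1.7000·0.25 = 20.0250

(16.5444, -11.8382, 0.9000, 20.0250)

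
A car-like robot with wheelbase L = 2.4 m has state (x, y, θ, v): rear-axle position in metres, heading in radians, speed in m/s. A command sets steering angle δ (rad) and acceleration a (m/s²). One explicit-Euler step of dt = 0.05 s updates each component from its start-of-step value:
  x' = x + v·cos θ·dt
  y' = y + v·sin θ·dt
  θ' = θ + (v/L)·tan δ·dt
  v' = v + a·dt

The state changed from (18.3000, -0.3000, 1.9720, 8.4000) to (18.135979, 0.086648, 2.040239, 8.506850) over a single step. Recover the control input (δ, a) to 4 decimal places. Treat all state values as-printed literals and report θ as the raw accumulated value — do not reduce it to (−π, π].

δ = 0.3718, a = 2.1370

a = (v'−v)/dt = (0.106850)/0.05 = 2.1370
Δθ = θ'−θ = 0.068239;  (v·dt/L) = 8.4000·0.05/2.4 = 0.175000
tan δ = Δθ·L/(v·dt) = 0.389937  →  δ = 0.3718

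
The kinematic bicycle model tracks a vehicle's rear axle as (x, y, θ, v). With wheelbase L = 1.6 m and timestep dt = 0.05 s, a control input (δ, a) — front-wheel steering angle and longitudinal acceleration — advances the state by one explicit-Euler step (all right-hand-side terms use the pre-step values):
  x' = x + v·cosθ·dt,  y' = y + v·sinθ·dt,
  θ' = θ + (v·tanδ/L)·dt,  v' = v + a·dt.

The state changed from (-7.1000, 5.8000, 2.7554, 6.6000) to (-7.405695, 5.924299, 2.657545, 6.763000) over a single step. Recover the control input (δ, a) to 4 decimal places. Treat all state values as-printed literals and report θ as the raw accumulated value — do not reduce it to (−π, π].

δ = -0.4430, a = 3.2600

a = (v'−v)/dt = (0.163000)/0.05 = 3.2600
Δθ = θ'−θ = -0.097855;  (v·dt/L) = 6.6000·0.05/1.6 = 0.206250
tan δ = Δθ·L/(v·dt) = -0.474448  →  δ = -0.4430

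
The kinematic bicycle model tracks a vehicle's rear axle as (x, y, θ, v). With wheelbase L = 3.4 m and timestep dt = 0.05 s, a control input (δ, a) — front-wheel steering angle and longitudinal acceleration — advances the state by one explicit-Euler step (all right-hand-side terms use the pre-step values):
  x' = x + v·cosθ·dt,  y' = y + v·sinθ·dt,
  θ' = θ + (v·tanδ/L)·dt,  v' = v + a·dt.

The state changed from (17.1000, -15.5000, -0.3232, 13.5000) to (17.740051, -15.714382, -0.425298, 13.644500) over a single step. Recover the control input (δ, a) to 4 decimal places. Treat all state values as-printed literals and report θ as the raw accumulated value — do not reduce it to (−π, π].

δ = -0.4750, a = 2.8900

a = (v'−v)/dt = (0.144500)/0.05 = 2.8900
Δθ = θ'−θ = -0.102098;  (v·dt/L) = 13.5000·0.05/3.4 = 0.198529
tan δ = Δθ·L/(v·dt) = -0.514271  →  δ = -0.4750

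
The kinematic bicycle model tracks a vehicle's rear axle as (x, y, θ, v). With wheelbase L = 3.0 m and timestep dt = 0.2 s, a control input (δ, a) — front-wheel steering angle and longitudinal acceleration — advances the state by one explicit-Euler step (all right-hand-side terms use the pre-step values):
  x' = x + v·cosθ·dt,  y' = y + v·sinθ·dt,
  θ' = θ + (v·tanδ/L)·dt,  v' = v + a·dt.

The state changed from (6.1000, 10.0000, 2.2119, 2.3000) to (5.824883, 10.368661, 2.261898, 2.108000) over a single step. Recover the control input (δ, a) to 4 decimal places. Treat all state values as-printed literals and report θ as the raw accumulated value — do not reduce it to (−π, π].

δ = 0.3152, a = -0.9600

a = (v'−v)/dt = (-0.192000)/0.2 = -0.9600
Δθ = θ'−θ = 0.049998;  (v·dt/L) = 2.3000·0.2/3.0 = 0.153333
tan δ = Δθ·L/(v·dt) = 0.326074  →  δ = 0.3152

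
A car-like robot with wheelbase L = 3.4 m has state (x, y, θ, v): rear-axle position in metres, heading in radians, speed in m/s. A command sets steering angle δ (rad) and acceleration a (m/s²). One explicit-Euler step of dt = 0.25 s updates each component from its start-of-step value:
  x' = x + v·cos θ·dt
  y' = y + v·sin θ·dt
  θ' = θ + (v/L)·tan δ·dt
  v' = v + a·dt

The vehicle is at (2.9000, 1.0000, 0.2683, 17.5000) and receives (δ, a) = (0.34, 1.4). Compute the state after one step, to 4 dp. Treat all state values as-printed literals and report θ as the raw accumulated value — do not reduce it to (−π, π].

(7.1185, 2.1598, 0.7235, 17.8500)

x' = 2.9000 + 17.5000·cos(0.2683)·0.25 = 7.1185
y' = 1.0000 + 17.5000·sin(0.2683)·0.25 = 2.1598
θ' = 0.2683 + (17.5000/3.4)·tan(0.34)·0.25 = 0.7235
v' = 17.5000 + 1.4000·0.25 = 17.8500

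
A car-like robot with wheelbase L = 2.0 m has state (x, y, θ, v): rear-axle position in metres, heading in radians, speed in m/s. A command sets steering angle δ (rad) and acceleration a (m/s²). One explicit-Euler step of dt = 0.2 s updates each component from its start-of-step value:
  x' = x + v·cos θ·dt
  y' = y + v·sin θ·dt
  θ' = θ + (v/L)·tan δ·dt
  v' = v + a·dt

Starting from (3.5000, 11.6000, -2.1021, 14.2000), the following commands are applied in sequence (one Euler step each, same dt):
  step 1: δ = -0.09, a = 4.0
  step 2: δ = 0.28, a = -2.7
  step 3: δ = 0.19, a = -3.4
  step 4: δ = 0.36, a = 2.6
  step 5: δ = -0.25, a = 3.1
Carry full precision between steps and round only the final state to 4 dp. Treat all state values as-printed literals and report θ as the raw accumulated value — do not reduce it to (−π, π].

(1.2468, -1.1990, -1.3673, 14.9200)

after step 1 (δ=-0.09, a=4.0): (2.061092, 9.151502, -2.230246, 15.000000)
after step 2 (δ=0.28, a=-2.7): (0.223046, 6.780513, -1.798915, 14.460000)
after step 3 (δ=0.19, a=-3.4): (-0.430966, 3.963435, -1.520820, 13.780000)
after step 4 (δ=0.36, a=2.6): (-0.293289, 1.210876, -1.002137, 14.300000)
after step 5 (δ=-0.25, a=3.1): (1.246829, -1.199028, -1.367276, 14.920000)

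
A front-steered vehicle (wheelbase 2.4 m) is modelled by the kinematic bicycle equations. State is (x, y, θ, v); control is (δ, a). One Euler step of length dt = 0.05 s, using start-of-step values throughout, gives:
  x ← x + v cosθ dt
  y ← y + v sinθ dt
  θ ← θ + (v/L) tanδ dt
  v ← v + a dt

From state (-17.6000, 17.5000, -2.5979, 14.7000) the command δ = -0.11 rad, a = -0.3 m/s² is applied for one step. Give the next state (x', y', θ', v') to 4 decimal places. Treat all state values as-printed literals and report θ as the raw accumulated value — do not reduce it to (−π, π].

(-18.2290, 17.1198, -2.6317, 14.6850)

x' = -17.6000 + 14.7000·cos(-2.5979)·0.05 = -18.2290
y' = 17.5000 + 14.7000·sin(-2.5979)·0.05 = 17.1198
θ' = -2.5979 + (14.7000/2.4)·tan(-0.11)·0.05 = -2.6317
v' = 14.7000 − 0.3000·0.05 = 14.6850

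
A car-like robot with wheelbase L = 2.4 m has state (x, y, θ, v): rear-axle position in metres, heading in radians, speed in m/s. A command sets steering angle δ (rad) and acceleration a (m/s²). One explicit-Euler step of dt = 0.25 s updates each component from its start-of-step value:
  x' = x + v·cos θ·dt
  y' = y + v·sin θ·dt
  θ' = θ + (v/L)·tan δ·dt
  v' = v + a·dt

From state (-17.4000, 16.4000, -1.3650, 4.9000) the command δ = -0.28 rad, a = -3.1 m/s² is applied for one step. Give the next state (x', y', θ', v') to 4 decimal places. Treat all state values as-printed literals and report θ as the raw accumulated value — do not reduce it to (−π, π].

x' = -17.4000 + 4.9000·cos(-1.3650)·0.25 = -17.1497
y' = 16.4000 + 4.9000·sin(-1.3650)·0.25 = 15.2008
θ' = -1.3650 + (4.9000/2.4)·tan(-0.28)·0.25 = -1.5118
v' = 4.9000 − 3.1000·0.25 = 4.1250

(-17.1497, 15.2008, -1.5118, 4.1250)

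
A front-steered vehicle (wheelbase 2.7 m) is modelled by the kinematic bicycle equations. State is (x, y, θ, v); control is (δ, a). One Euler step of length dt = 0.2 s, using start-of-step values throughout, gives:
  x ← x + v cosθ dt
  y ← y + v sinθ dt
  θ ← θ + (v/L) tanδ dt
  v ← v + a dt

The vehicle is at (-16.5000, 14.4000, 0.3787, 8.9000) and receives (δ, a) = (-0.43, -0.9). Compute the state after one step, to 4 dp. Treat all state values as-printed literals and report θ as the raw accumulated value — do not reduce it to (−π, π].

x' = -16.5000 + 8.9000·cos(0.3787)·0.2 = -14.8461
y' = 14.4000 + 8.9000·sin(0.3787)·0.2 = 15.0581
θ' = 0.3787 + (8.9000/2.7)·tan(-0.43)·0.2 = 0.0763
v' = 8.9000 − 0.9000·0.2 = 8.7200

(-14.8461, 15.0581, 0.0763, 8.7200)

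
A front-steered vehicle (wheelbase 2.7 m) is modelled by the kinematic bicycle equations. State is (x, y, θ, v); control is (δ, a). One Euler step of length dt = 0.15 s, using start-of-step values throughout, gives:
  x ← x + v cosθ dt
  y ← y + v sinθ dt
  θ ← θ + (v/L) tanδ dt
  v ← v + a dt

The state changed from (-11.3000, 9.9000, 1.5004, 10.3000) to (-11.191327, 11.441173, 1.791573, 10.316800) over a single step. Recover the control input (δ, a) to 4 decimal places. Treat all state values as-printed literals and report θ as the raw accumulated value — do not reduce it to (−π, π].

δ = 0.4707, a = 0.1120

a = (v'−v)/dt = (0.016800)/0.15 = 0.1120
Δθ = θ'−θ = 0.291173;  (v·dt/L) = 10.3000·0.15/2.7 = 0.572222
tan δ = Δθ·L/(v·dt) = 0.508846  →  δ = 0.4707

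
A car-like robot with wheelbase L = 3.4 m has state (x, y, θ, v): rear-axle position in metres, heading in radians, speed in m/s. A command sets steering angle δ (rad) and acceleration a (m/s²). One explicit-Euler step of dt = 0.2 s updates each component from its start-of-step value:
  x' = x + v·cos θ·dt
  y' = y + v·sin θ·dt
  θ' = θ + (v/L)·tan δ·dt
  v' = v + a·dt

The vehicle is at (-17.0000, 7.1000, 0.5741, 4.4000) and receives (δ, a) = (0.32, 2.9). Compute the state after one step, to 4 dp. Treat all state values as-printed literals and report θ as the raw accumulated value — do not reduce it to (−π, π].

x' = -17.0000 + 4.4000·cos(0.5741)·0.2 = -16.2611
y' = 7.1000 + 4.4000·sin(0.5741)·0.2 = 7.5779
θ' = 0.5741 + (4.4000/3.4)·tan(0.32)·0.2 = 0.6599
v' = 4.4000 + 2.9000·0.2 = 4.9800

(-16.2611, 7.5779, 0.6599, 4.9800)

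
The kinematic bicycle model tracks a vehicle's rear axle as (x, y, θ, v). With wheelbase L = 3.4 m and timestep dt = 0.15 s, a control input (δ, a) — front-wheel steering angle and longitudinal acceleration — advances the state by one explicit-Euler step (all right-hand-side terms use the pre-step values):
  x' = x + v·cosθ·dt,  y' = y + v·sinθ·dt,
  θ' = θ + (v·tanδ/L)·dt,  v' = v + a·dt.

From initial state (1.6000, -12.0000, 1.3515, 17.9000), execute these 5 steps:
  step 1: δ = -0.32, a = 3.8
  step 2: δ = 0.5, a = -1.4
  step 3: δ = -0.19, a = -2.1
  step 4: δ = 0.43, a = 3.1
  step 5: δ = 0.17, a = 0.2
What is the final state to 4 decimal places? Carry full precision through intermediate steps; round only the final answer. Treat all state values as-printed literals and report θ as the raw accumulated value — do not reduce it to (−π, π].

after step 1 (δ=-0.32, a=3.8): (2.184103, -9.379304, 1.089800, 18.470000)
after step 2 (δ=0.5, a=-1.4): (3.465910, -6.923160, 1.534956, 18.260000)
after step 3 (δ=-0.19, a=-2.1): (3.564055, -4.185919, 1.380025, 17.945000)
after step 4 (δ=0.43, a=3.1): (4.074454, -1.543002, 1.743112, 18.410000)
after step 5 (δ=0.17, a=0.2): (3.600957, 1.177601, 1.882532, 18.440000)

(3.6010, 1.1776, 1.8825, 18.4400)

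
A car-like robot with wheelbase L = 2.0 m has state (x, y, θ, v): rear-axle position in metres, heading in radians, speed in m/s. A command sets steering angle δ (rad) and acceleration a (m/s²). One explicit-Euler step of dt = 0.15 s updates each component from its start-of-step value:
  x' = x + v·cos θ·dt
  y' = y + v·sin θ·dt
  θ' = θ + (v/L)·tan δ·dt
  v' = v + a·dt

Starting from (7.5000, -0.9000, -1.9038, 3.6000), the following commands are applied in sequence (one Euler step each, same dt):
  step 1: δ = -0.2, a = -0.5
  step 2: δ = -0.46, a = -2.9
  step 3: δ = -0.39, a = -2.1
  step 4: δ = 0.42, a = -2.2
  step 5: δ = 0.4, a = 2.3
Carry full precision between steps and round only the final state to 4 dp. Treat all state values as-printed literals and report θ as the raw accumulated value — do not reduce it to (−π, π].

(6.4714, -2.9607, -2.0143, 2.7900)

after step 1 (δ=-0.2, a=-0.5): (7.323483, -1.410335, -1.958532, 3.525000)
after step 2 (δ=-0.46, a=-2.9): (7.123566, -1.899835, -2.089516, 3.090000)
after step 3 (δ=-0.39, a=-2.1): (6.893778, -2.302363, -2.184778, 2.775000)
after step 4 (δ=0.42, a=-2.2): (6.653965, -2.642590, -2.091835, 2.445000)
after step 5 (δ=0.4, a=2.3): (6.471404, -2.960673, -2.014305, 2.790000)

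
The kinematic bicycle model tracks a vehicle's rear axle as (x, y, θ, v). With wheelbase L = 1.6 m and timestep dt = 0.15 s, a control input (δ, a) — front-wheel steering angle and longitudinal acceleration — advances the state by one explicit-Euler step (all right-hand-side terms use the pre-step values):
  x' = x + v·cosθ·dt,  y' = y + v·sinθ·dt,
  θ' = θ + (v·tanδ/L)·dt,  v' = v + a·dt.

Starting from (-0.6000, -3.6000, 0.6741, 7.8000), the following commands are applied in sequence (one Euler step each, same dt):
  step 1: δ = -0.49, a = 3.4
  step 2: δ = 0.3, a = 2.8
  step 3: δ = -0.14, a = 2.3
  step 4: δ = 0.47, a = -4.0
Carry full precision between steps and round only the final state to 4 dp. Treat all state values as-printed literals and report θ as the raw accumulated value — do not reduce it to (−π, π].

after step 1 (δ=-0.49, a=3.4): (0.314085, -2.869693, 0.284060, 8.310000)
after step 2 (δ=0.3, a=2.8): (1.510632, -2.520354, 0.525052, 8.730000)
after step 3 (δ=-0.14, a=2.3): (2.643739, -1.863957, 0.409716, 9.075000)
after step 4 (δ=0.47, a=-4.0): (3.892324, -1.321704, 0.841884, 8.475000)

(3.8923, -1.3217, 0.8419, 8.4750)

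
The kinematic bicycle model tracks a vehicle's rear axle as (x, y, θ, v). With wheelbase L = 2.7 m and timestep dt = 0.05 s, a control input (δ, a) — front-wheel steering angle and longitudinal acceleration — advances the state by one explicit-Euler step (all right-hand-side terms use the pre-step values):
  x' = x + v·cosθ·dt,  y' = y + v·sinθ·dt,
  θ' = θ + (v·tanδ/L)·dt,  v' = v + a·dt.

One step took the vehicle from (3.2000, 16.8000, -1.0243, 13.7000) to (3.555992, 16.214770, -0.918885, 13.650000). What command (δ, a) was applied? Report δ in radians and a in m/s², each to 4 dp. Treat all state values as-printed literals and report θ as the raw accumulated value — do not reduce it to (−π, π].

a = (v'−v)/dt = (-0.050000)/0.05 = -1.0000
Δθ = θ'−θ = 0.105415;  (v·dt/L) = 13.7000·0.05/2.7 = 0.253704
tan δ = Δθ·L/(v·dt) = 0.415504  →  δ = 0.3938

δ = 0.3938, a = -1.0000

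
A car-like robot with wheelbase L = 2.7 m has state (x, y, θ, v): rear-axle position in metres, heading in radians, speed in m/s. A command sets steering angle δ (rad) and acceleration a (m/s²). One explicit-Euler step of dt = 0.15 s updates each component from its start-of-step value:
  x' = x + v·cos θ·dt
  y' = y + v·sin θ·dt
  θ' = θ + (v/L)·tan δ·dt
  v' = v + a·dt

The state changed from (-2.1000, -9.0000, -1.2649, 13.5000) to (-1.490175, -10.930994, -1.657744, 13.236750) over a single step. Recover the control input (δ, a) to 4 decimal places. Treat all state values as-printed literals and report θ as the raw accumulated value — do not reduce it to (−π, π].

a = (v'−v)/dt = (-0.263250)/0.15 = -1.7550
Δθ = θ'−θ = -0.392844;  (v·dt/L) = 13.5000·0.15/2.7 = 0.750000
tan δ = Δθ·L/(v·dt) = -0.523792  →  δ = -0.4825

δ = -0.4825, a = -1.7550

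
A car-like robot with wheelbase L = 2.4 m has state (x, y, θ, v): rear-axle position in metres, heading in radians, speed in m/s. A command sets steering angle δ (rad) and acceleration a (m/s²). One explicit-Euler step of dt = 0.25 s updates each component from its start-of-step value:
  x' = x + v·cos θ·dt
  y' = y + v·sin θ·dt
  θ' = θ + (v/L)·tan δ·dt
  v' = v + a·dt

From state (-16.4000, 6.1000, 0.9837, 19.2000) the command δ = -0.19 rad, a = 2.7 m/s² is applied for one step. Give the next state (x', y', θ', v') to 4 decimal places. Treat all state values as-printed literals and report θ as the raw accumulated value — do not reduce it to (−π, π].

(-13.7411, 10.0963, 0.5991, 19.8750)

x' = -16.4000 + 19.2000·cos(0.9837)·0.25 = -13.7411
y' = 6.1000 + 19.2000·sin(0.9837)·0.25 = 10.0963
θ' = 0.9837 + (19.2000/2.4)·tan(-0.19)·0.25 = 0.5991
v' = 19.2000 + 2.7000·0.25 = 19.8750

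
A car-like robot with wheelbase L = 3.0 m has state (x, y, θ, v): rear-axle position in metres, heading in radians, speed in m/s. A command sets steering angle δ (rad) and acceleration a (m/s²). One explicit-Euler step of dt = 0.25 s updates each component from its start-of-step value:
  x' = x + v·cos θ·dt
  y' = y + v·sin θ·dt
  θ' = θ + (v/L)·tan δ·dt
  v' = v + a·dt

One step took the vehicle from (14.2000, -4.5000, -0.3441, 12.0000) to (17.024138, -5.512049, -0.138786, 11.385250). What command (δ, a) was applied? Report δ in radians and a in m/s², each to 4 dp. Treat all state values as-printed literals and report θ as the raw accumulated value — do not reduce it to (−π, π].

a = (v'−v)/dt = (-0.614750)/0.25 = -2.4590
Δθ = θ'−θ = 0.205314;  (v·dt/L) = 12.0000·0.25/3.0 = 1.000000
tan δ = Δθ·L/(v·dt) = 0.205314  →  δ = 0.2025

δ = 0.2025, a = -2.4590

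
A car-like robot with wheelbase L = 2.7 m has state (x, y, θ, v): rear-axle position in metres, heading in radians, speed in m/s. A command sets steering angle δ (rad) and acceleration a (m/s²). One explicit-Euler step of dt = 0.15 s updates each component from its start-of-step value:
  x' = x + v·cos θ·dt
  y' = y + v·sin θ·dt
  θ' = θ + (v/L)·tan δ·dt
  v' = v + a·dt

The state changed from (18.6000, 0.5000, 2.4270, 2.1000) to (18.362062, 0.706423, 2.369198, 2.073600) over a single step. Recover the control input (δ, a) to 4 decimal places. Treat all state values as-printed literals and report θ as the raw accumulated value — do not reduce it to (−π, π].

δ = -0.4600, a = -0.1760

a = (v'−v)/dt = (-0.026400)/0.15 = -0.1760
Δθ = θ'−θ = -0.057802;  (v·dt/L) = 2.1000·0.15/2.7 = 0.116667
tan δ = Δθ·L/(v·dt) = -0.495446  →  δ = -0.4600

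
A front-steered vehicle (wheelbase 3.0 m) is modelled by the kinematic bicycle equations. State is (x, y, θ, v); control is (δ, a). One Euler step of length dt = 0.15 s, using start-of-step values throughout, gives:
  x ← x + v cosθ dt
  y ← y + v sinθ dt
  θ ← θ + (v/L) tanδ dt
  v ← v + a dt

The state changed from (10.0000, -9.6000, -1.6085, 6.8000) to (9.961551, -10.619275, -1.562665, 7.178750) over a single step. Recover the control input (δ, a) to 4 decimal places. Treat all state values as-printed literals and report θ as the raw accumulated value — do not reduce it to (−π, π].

δ = 0.1340, a = 2.5250

a = (v'−v)/dt = (0.378750)/0.15 = 2.5250
Δθ = θ'−θ = 0.045835;  (v·dt/L) = 6.8000·0.15/3.0 = 0.340000
tan δ = Δθ·L/(v·dt) = 0.134809  →  δ = 0.1340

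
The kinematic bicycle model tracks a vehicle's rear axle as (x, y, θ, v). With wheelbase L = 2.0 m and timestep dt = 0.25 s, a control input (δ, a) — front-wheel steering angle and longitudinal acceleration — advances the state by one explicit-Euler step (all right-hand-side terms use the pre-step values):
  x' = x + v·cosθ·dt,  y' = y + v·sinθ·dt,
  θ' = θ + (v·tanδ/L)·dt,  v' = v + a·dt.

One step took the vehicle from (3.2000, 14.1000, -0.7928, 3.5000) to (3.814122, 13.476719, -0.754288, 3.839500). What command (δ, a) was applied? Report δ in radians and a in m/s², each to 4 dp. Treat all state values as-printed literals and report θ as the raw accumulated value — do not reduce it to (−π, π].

δ = 0.0878, a = 1.3580

a = (v'−v)/dt = (0.339500)/0.25 = 1.3580
Δθ = θ'−θ = 0.038512;  (v·dt/L) = 3.5000·0.25/2.0 = 0.437500
tan δ = Δθ·L/(v·dt) = 0.088027  →  δ = 0.0878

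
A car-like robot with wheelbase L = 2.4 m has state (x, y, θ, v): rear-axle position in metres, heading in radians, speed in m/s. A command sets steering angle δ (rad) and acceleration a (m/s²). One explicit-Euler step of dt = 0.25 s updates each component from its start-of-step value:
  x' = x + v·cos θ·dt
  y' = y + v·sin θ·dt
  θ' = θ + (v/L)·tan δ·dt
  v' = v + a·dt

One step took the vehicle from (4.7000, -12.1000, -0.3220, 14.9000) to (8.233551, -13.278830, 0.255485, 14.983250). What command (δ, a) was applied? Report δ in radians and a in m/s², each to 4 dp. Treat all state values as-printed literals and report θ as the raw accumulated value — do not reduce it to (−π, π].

a = (v'−v)/dt = (0.083250)/0.25 = 0.3330
Δθ = θ'−θ = 0.577485;  (v·dt/L) = 14.9000·0.25/2.4 = 1.552083
tan δ = Δθ·L/(v·dt) = 0.372071  →  δ = 0.3562

δ = 0.3562, a = 0.3330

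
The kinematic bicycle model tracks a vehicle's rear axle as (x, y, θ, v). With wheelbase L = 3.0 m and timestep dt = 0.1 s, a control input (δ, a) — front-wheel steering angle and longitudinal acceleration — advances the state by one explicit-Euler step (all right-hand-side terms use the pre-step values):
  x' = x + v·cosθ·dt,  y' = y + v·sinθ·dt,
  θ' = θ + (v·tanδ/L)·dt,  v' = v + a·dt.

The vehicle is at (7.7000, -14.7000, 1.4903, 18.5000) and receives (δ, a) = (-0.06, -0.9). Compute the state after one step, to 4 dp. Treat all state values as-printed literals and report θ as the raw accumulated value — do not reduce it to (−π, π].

x' = 7.7000 + 18.5000·cos(1.4903)·0.1 = 7.8488
y' = -14.7000 + 18.5000·sin(1.4903)·0.1 = -12.8560
θ' = 1.4903 + (18.5000/3.0)·tan(-0.06)·0.1 = 1.4533
v' = 18.5000 − 0.9000·0.1 = 18.4100

(7.8488, -12.8560, 1.4533, 18.4100)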